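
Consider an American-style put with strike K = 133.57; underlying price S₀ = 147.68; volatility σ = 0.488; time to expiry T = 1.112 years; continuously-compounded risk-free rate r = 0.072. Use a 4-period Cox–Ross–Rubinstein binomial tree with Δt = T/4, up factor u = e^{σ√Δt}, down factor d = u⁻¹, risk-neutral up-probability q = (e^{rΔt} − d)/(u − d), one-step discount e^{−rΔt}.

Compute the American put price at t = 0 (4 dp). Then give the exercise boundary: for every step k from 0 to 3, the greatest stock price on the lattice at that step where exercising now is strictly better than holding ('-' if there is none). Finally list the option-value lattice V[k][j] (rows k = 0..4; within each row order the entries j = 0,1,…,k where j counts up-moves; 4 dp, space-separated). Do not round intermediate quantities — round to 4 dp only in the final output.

Δt=0.27800, u=1.29343, d=0.77314, q=0.47488, disc=e^(-rΔt)=0.98018
k=4 terminal: V=max(K-S,0) → 80.8053 45.2961 0.0000 0.0000 0.0000
k=3: j=0 S=68.2477 intr=65.3223 cont=62.6754 V=65.3223[EX]; j=1 S=114.1766 intr=19.3934 cont=23.3143 V=23.3143[hold]; j=2 S=191.0145 intr=0.0000 cont=0.0000 V=0.0000[hold]; j=3 S=319.5623 intr=0.0000 cont=0.0000 V=0.0000[hold]  S*(3)=68.2477
k=2: j=0 S=88.2739 intr=45.2961 cont=44.4742 V=45.2961[EX]; j=1 S=147.6800 intr=0.0000 cont=12.0001 V=12.0001[hold]; j=2 S=247.0648 intr=0.0000 cont=0.0000 V=0.0000[hold]  S*(2)=88.2739
k=1: j=0 S=114.1766 intr=19.3934 cont=28.9000 V=28.9000[hold]; j=1 S=191.0145 intr=0.0000 cont=6.1765 V=6.1765[hold]  S*(1)=-
k=0: j=0 S=147.6800 intr=0.0000 cont=17.7501 V=17.7501[hold]  S*(0)=-

price = 17.7501
boundary = - - 88.2739 68.2477
tree:
17.7501
28.9000 6.1765
45.2961 12.0001 0.0000
65.3223 23.3143 0.0000 0.0000
80.8053 45.2961 0.0000 0.0000 0.0000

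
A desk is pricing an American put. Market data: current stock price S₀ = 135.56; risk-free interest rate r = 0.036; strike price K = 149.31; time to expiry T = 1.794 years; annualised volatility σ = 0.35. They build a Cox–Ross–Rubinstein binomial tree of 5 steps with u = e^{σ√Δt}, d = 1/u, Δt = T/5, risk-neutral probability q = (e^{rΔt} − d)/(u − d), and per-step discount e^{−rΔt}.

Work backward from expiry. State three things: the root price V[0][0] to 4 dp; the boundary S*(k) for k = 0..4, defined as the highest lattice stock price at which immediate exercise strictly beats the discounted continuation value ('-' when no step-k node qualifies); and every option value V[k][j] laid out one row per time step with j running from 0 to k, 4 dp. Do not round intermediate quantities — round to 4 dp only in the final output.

price = 29.6952
boundary = - - 89.1317 72.2741 89.1317
tree:
29.6952
43.1681 15.8217
60.1783 25.8062 5.3723
77.0359 40.5552 10.4367 0.0000
90.7053 60.1783 20.2753 0.0000 0.0000
101.7893 77.0359 39.3887 0.0000 0.0000 0.0000

Δt=0.35880, u=1.23325, d=0.81087, q=0.47856, disc=e^(-rΔt)=0.98717
k=5 terminal: V=max(K-S,0) → 101.7893 77.0359 39.3887 0.0000 0.0000 0.0000
k=4: j=0 S=58.6047 intr=90.7053 cont=88.7891 V=90.7053[EX]; j=1 S=89.1317 intr=60.1783 cont=58.2621 V=60.1783[EX]; j=2 S=135.5600 intr=13.7500 cont=20.2753 V=20.2753[hold]; j=3 S=206.1726 intr=0.0000 cont=0.0000 V=0.0000[hold]; j=4 S=313.5670 intr=0.0000 cont=0.0000 V=0.0000[hold]  S*(4)=89.1317
k=3: j=0 S=72.2741 intr=77.0359 cont=75.1197 V=77.0359[EX]; j=1 S=109.9213 intr=39.3887 cont=40.5552 V=40.5552[hold]; j=2 S=167.1788 intr=0.0000 cont=10.4367 V=10.4367[hold]; j=3 S=254.2616 intr=0.0000 cont=0.0000 V=0.0000[hold]  S*(3)=72.2741
k=2: j=0 S=89.1317 intr=60.1783 cont=58.8132 V=60.1783[EX]; j=1 S=135.5600 intr=13.7500 cont=25.8062 V=25.8062[hold]; j=2 S=206.1726 intr=0.0000 cont=5.3723 V=5.3723[hold]  S*(2)=89.1317
k=1: j=0 S=109.9213 intr=39.3887 cont=43.1681 V=43.1681[hold]; j=1 S=167.1788 intr=0.0000 cont=15.8217 V=15.8217[hold]  S*(1)=-
k=0: j=0 S=135.5600 intr=13.7500 cont=29.6952 V=29.6952[hold]  S*(0)=-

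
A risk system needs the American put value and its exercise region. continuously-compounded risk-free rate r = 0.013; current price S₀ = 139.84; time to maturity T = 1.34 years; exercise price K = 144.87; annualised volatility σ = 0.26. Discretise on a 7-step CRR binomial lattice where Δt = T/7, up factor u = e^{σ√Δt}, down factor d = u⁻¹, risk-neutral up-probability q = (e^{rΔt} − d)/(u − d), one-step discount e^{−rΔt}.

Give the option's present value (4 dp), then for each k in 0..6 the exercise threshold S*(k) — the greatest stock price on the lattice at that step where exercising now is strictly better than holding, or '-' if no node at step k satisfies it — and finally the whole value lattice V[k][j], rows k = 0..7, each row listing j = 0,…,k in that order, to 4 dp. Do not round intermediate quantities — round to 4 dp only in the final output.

price = 18.8893
boundary = - - - 99.4076 88.7189 99.4076 111.3842
tree:
18.8893
26.2380 11.1056
35.2207 16.7400 5.1204
45.4624 24.4190 8.5910 1.4247
56.1511 34.1868 14.0695 2.7600 0.0000
65.6906 45.4624 22.2707 5.3468 0.0000 0.0000
74.2044 56.1511 33.4858 10.3581 0.0000 0.0000 0.0000
81.8027 65.6906 45.4624 20.0663 0.0000 0.0000 0.0000 0.0000

params: Δt=0.19143 u=1.12048 d=0.89248 q=0.48252 e^(-rΔt)=0.99751
t_7 payoffs: 81.8027 65.6906 45.4624 20.0663 0.0000 0.0000 0.0000 0.0000
t_6: node(6,0) S=70.6656 payoff=74.2044 vs cont=73.8443 → 74.2044 [stop]  node(6,1) S=88.7189 payoff=56.1511 vs cont=55.7911 → 56.1511 [stop]  node(6,2) S=111.3842 payoff=33.4858 vs cont=33.1257 → 33.4858 [stop]  node(6,3) S=139.8400 payoff=5.0300 vs cont=10.3581 → 10.3581 [wait]  node(6,4) S=175.5655 payoff=0.0000 vs cont=0.0000 → 0.0000 [wait]  node(6,5) S=220.4179 payoff=0.0000 vs cont=0.0000 → 0.0000 [wait]  node(6,6) S=276.7290 payoff=0.0000 vs cont=0.0000 → 0.0000 [wait]  ⇒ S*(6)=111.3842
t_5: node(5,0) S=79.1794 payoff=65.6906 vs cont=65.3306 → 65.6906 [stop]  node(5,1) S=99.4076 payoff=45.4624 vs cont=45.1023 → 45.4624 [stop]  node(5,2) S=124.8037 payoff=20.0663 vs cont=22.2707 → 22.2707 [wait]  node(5,3) S=156.6878 payoff=0.0000 vs cont=5.3468 → 5.3468 [wait]  node(5,4) S=196.7175 payoff=0.0000 vs cont=0.0000 → 0.0000 [wait]  node(5,5) S=246.9738 payoff=0.0000 vs cont=0.0000 → 0.0000 [wait]  ⇒ S*(5)=99.4076
t_4: node(4,0) S=88.7189 payoff=56.1511 vs cont=55.7911 → 56.1511 [stop]  node(4,1) S=111.3842 payoff=33.4858 vs cont=34.1868 → 34.1868 [wait]  node(4,2) S=139.8400 payoff=5.0300 vs cont=14.0695 → 14.0695 [wait]  node(4,3) S=175.5655 payoff=0.0000 vs cont=2.7600 → 2.7600 [wait]  node(4,4) S=220.4179 payoff=0.0000 vs cont=0.0000 → 0.0000 [wait]  ⇒ S*(4)=88.7189
t_3: node(3,0) S=99.4076 payoff=45.4624 vs cont=45.4397 → 45.4624 [stop]  node(3,1) S=124.8037 payoff=20.0663 vs cont=24.4190 → 24.4190 [wait]  node(3,2) S=156.6878 payoff=0.0000 vs cont=8.5910 → 8.5910 [wait]  node(3,3) S=196.7175 payoff=0.0000 vs cont=1.4247 → 1.4247 [wait]  ⇒ S*(3)=99.4076
t_2: node(2,0) S=111.3842 payoff=33.4858 vs cont=35.2207 → 35.2207 [wait]  node(2,1) S=139.8400 payoff=5.0300 vs cont=16.7400 → 16.7400 [wait]  node(2,2) S=175.5655 payoff=0.0000 vs cont=5.1204 → 5.1204 [wait]  ⇒ S*(2)=-
t_1: node(1,0) S=124.8037 payoff=20.0663 vs cont=26.2380 → 26.2380 [wait]  node(1,1) S=156.6878 payoff=0.0000 vs cont=11.1056 → 11.1056 [wait]  ⇒ S*(1)=-
t_0: node(0,0) S=139.8400 payoff=5.0300 vs cont=18.8893 → 18.8893 [wait]  ⇒ S*(0)=-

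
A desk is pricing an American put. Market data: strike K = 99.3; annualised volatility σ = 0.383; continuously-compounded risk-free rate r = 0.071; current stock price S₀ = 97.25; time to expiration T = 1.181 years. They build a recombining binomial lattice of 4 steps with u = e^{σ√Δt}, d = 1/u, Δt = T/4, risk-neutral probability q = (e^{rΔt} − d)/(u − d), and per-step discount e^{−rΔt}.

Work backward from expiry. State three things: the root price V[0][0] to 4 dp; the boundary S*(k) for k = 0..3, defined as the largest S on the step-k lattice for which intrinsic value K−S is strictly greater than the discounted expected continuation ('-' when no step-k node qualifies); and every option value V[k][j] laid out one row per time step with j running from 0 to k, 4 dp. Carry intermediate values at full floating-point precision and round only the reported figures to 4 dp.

Δt=0.29525, u=1.23135, d=0.81212, q=0.49869, disc=e^(-rΔt)=0.97926
k=4 terminal: V=max(K-S,0) → 56.9976 35.1603 2.0500 0.0000 0.0000
k=3: j=0 S=52.0890 intr=47.2110 cont=45.1511 V=47.2110[EX]; j=1 S=78.9784 intr=20.3216 cont=18.2616 V=20.3216[EX]; j=2 S=119.7487 intr=0.0000 cont=1.0064 V=1.0064[hold]; j=3 S=181.5654 intr=0.0000 cont=0.0000 V=0.0000[hold]  S*(3)=78.9784
k=2: j=0 S=64.1397 intr=35.1603 cont=33.1003 V=35.1603[EX]; j=1 S=97.2500 intr=2.0500 cont=10.4675 V=10.4675[hold]; j=2 S=147.4524 intr=0.0000 cont=0.4940 V=0.4940[hold]  S*(2)=64.1397
k=1: j=0 S=78.9784 intr=20.3216 cont=22.3723 V=22.3723[hold]; j=1 S=119.7487 intr=0.0000 cont=5.3799 V=5.3799[hold]  S*(1)=-
k=0: j=0 S=97.2500 intr=2.0500 cont=13.6100 V=13.6100[hold]  S*(0)=-

price = 13.6100
boundary = - - 64.1397 78.9784
tree:
13.6100
22.3723 5.3799
35.1603 10.4675 0.4940
47.2110 20.3216 1.0064 0.0000
56.9976 35.1603 2.0500 0.0000 0.0000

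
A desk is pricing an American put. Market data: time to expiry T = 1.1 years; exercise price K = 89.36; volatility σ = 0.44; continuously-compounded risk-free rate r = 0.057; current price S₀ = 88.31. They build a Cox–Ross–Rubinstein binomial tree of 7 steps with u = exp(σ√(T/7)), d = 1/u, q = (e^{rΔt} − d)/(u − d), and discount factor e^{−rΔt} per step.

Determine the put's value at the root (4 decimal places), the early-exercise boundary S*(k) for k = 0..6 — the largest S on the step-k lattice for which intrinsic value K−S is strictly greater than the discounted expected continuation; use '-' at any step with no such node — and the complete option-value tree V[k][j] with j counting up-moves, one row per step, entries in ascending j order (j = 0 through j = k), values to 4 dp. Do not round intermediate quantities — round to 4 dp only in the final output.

params: Δt=0.15714 u=1.19056 d=0.83994 q=0.48217 e^(-rΔt)=0.99108
t_7 payoffs: 63.3130 52.4403 37.0290 15.1847 0.0000 0.0000 0.0000 0.0000
t_6: node(6,0) S=31.0105 payoff=58.3495 vs cont=57.5527 → 58.3495 [stop]  node(6,1) S=43.9550 payoff=45.4050 vs cont=44.6081 → 45.4050 [stop]  node(6,2) S=62.3030 payoff=27.0570 vs cont=26.2601 → 27.0570 [stop]  node(6,3) S=88.3100 payoff=1.0500 vs cont=7.7930 → 7.7930 [wait]  node(6,4) S=125.1729 payoff=0.0000 vs cont=0.0000 → 0.0000 [wait]  node(6,5) S=177.4235 payoff=0.0000 vs cont=0.0000 → 0.0000 [wait]  node(6,6) S=251.4847 payoff=0.0000 vs cont=0.0000 → 0.0000 [wait]  ⇒ S*(6)=62.3030
t_5: node(5,0) S=36.9197 payoff=52.4403 vs cont=51.6434 → 52.4403 [stop]  node(5,1) S=52.3310 payoff=37.0290 vs cont=36.2322 → 37.0290 [stop]  node(5,2) S=74.1753 payoff=15.1847 vs cont=17.6101 → 17.6101 [wait]  node(5,3) S=105.1381 payoff=0.0000 vs cont=3.9995 → 3.9995 [wait]  node(5,4) S=149.0256 payoff=0.0000 vs cont=0.0000 → 0.0000 [wait]  node(5,5) S=211.2328 payoff=0.0000 vs cont=0.0000 → 0.0000 [wait]  ⇒ S*(5)=52.3310
t_4: node(4,0) S=43.9550 payoff=45.4050 vs cont=44.6081 → 45.4050 [stop]  node(4,1) S=62.3030 payoff=27.0570 vs cont=27.4191 → 27.4191 [wait]  node(4,2) S=88.3100 payoff=1.0500 vs cont=10.9490 → 10.9490 [wait]  node(4,3) S=125.1729 payoff=0.0000 vs cont=2.0526 → 2.0526 [wait]  node(4,4) S=177.4235 payoff=0.0000 vs cont=0.0000 → 0.0000 [wait]  ⇒ S*(4)=43.9550
t_3: node(3,0) S=52.3310 payoff=37.0290 vs cont=36.4052 → 37.0290 [stop]  node(3,1) S=74.1753 payoff=15.1847 vs cont=19.3041 → 19.3041 [wait]  node(3,2) S=105.1381 payoff=0.0000 vs cont=6.6001 → 6.6001 [wait]  node(3,3) S=149.0256 payoff=0.0000 vs cont=1.0534 → 1.0534 [wait]  ⇒ S*(3)=52.3310
t_2: node(2,0) S=62.3030 payoff=27.0570 vs cont=28.2287 → 28.2287 [wait]  node(2,1) S=88.3100 payoff=1.0500 vs cont=13.0611 → 13.0611 [wait]  node(2,2) S=125.1729 payoff=0.0000 vs cont=3.8907 → 3.8907 [wait]  ⇒ S*(2)=-
t_1: node(1,0) S=74.1753 payoff=15.1847 vs cont=20.7289 → 20.7289 [wait]  node(1,1) S=105.1381 payoff=0.0000 vs cont=8.5624 → 8.5624 [wait]  ⇒ S*(1)=-
t_0: node(0,0) S=88.3100 payoff=1.0500 vs cont=14.7301 → 14.7301 [wait]  ⇒ S*(0)=-

price = 14.7301
boundary = - - - 52.3310 43.9550 52.3310 62.3030
tree:
14.7301
20.7289 8.5624
28.2287 13.0611 3.8907
37.0290 19.3041 6.6001 1.0534
45.4050 27.4191 10.9490 2.0526 0.0000
52.4403 37.0290 17.6101 3.9995 0.0000 0.0000
58.3495 45.4050 27.0570 7.7930 0.0000 0.0000 0.0000
63.3130 52.4403 37.0290 15.1847 0.0000 0.0000 0.0000 0.0000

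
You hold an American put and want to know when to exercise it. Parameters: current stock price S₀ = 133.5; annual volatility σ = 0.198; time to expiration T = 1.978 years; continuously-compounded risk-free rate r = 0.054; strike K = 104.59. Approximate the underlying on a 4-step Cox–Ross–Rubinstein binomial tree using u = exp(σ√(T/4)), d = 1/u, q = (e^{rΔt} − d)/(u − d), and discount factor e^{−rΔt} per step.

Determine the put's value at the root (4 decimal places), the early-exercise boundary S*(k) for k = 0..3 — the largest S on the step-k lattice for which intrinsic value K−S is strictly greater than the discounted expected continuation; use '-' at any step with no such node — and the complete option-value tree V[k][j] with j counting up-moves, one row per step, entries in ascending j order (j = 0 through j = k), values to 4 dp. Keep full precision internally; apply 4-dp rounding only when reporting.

params: Δt=0.49450 u=1.14939 d=0.87002 q=0.56212 e^(-rΔt)=0.97365
t_4 payoffs: 28.0999 3.5384 0.0000 0.0000 0.0000
t_3: node(3,0) S=87.9173 payoff=16.6727 vs cont=13.9168 → 16.6727 [stop]  node(3,1) S=116.1481 payoff=0.0000 vs cont=1.5086 → 1.5086 [wait]  node(3,2) S=153.4441 payoff=0.0000 vs cont=0.0000 → 0.0000 [wait]  node(3,3) S=202.7161 payoff=0.0000 vs cont=0.0000 → 0.0000 [wait]  ⇒ S*(3)=87.9173
t_2: node(2,0) S=101.0516 payoff=3.5384 vs cont=7.9340 → 7.9340 [wait]  node(2,1) S=133.5000 payoff=0.0000 vs cont=0.6432 → 0.6432 [wait]  node(2,2) S=176.3678 payoff=0.0000 vs cont=0.0000 → 0.0000 [wait]  ⇒ S*(2)=-
t_1: node(1,0) S=116.1481 payoff=0.0000 vs cont=3.7346 → 3.7346 [wait]  node(1,1) S=153.4441 payoff=0.0000 vs cont=0.2742 → 0.2742 [wait]  ⇒ S*(1)=-
t_0: node(0,0) S=133.5000 payoff=0.0000 vs cont=1.7423 → 1.7423 [wait]  ⇒ S*(0)=-

price = 1.7423
boundary = - - - 87.9173
tree:
1.7423
3.7346 0.2742
7.9340 0.6432 0.0000
16.6727 1.5086 0.0000 0.0000
28.0999 3.5384 0.0000 0.0000 0.0000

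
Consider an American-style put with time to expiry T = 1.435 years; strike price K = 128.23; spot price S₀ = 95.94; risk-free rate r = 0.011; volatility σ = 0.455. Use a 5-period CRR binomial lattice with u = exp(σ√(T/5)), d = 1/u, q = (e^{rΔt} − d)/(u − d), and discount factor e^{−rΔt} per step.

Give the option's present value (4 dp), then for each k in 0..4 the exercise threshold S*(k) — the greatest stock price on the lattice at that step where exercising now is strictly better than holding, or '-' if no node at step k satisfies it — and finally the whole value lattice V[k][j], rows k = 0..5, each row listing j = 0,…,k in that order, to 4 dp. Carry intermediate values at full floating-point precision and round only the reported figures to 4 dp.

Δt=0.28700, u=1.27603, d=0.78368, q=0.44578, disc=e^(-rΔt)=0.99685
k=5 terminal: V=max(K-S,0) → 99.8708 82.0540 53.0437 5.8076 0.0000 0.0000
k=4: j=0 S=36.1872 intr=92.0428 cont=91.6386 V=92.0428[EX]; j=1 S=58.9220 intr=69.3080 cont=68.9038 V=69.3080[EX]; j=2 S=95.9400 intr=32.2900 cont=31.8858 V=32.2900[EX]; j=3 S=156.2147 intr=0.0000 cont=3.2085 V=3.2085[hold]; j=4 S=254.3574 intr=0.0000 cont=0.0000 V=0.0000[hold]  S*(4)=95.9400
k=3: j=0 S=46.1760 intr=82.0540 cont=81.6498 V=82.0540[EX]; j=1 S=75.1863 intr=53.0437 cont=52.6395 V=53.0437[EX]; j=2 S=122.4224 intr=5.8076 cont=19.2650 V=19.2650[hold]; j=3 S=199.3348 intr=0.0000 cont=1.7726 V=1.7726[hold]  S*(3)=75.1863
k=2: j=0 S=58.9220 intr=69.3080 cont=68.9038 V=69.3080[EX]; j=1 S=95.9400 intr=32.2900 cont=37.8660 V=37.8660[hold]; j=2 S=156.2147 intr=0.0000 cont=11.4311 V=11.4311[hold]  S*(2)=58.9220
k=1: j=0 S=75.1863 intr=53.0437 cont=55.1174 V=55.1174[hold]; j=1 S=122.4224 intr=5.8076 cont=25.9995 V=25.9995[hold]  S*(1)=-
k=0: j=0 S=95.9400 intr=32.2900 cont=42.0043 V=42.0043[hold]  S*(0)=-

price = 42.0043
boundary = - - 58.9220 75.1863 95.9400
tree:
42.0043
55.1174 25.9995
69.3080 37.8660 11.4311
82.0540 53.0437 19.2650 1.7726
92.0428 69.3080 32.2900 3.2085 0.0000
99.8708 82.0540 53.0437 5.8076 0.0000 0.0000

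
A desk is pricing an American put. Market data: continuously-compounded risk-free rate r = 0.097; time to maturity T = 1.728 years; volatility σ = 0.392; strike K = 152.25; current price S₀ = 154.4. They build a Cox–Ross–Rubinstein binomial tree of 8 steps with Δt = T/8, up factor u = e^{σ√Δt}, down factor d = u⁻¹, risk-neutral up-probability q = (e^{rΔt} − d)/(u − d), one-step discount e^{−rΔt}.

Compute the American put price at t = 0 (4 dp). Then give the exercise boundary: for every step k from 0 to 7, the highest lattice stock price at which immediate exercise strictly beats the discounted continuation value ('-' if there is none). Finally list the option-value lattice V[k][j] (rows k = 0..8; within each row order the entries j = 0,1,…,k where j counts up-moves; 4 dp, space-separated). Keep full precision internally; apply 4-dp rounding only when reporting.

price = 20.2898
boundary = - - 107.2515 89.3884 107.2515 89.3884 107.2515 128.6842
tree:
20.2898
30.7237 11.1979
44.9985 18.4077 4.7990
62.8616 29.3417 8.7623 1.2253
77.7495 44.9985 15.6533 2.5660 0.0000
90.1578 62.8616 27.1340 5.3736 0.0000 0.0000
100.4994 77.7495 44.9985 11.2532 0.0000 0.0000 0.0000
109.1186 90.1578 62.8616 23.5658 0.0000 0.0000 0.0000 0.0000
116.3023 100.4994 77.7495 44.9985 0.0000 0.0000 0.0000 0.0000 0.0000

params: Δt=0.21600 u=1.19984 d=0.83345 q=0.51237 e^(-rΔt)=0.97927
t_8 payoffs: 116.3023 100.4994 77.7495 44.9985 0.0000 0.0000 0.0000 0.0000 0.0000
t_7: node(7,0) S=43.1314 payoff=109.1186 vs cont=105.9619 → 109.1186 [stop]  node(7,1) S=62.0922 payoff=90.1578 vs cont=87.0010 → 90.1578 [stop]  node(7,2) S=89.3884 payoff=62.8616 vs cont=59.7048 → 62.8616 [stop]  node(7,3) S=128.6842 payoff=23.5658 vs cont=21.4878 → 23.5658 [stop]  node(7,4) S=185.2547 payoff=0.0000 vs cont=0.0000 → 0.0000 [wait]  node(7,5) S=266.6940 payoff=0.0000 vs cont=0.0000 → 0.0000 [wait]  node(7,6) S=383.9346 payoff=0.0000 vs cont=0.0000 → 0.0000 [wait]  node(7,7) S=552.7151 payoff=0.0000 vs cont=0.0000 → 0.0000 [wait]  ⇒ S*(7)=128.6842
t_6: node(6,0) S=51.7506 payoff=100.4994 vs cont=97.3427 → 100.4994 [stop]  node(6,1) S=74.5005 payoff=77.7495 vs cont=74.5927 → 77.7495 [stop]  node(6,2) S=107.2515 payoff=44.9985 vs cont=41.8418 → 44.9985 [stop]  node(6,3) S=154.4000 payoff=0.0000 vs cont=11.2532 → 11.2532 [wait]  node(6,4) S=222.2753 payoff=0.0000 vs cont=0.0000 → 0.0000 [wait]  node(6,5) S=319.9892 payoff=0.0000 vs cont=0.0000 → 0.0000 [wait]  node(6,6) S=460.6587 payoff=0.0000 vs cont=0.0000 → 0.0000 [wait]  ⇒ S*(6)=107.2515
t_5: node(5,0) S=62.0922 payoff=90.1578 vs cont=87.0010 → 90.1578 [stop]  node(5,1) S=89.3884 payoff=62.8616 vs cont=59.7048 → 62.8616 [stop]  node(5,2) S=128.6842 payoff=23.5658 vs cont=27.1340 → 27.1340 [wait]  node(5,3) S=185.2547 payoff=0.0000 vs cont=5.3736 → 5.3736 [wait]  node(5,4) S=266.6940 payoff=0.0000 vs cont=0.0000 → 0.0000 [wait]  node(5,5) S=383.9346 payoff=0.0000 vs cont=0.0000 → 0.0000 [wait]  ⇒ S*(5)=89.3884
t_4: node(4,0) S=74.5005 payoff=77.7495 vs cont=74.5927 → 77.7495 [stop]  node(4,1) S=107.2515 payoff=44.9985 vs cont=43.6321 → 44.9985 [stop]  node(4,2) S=154.4000 payoff=0.0000 vs cont=15.6533 → 15.6533 [wait]  node(4,3) S=222.2753 payoff=0.0000 vs cont=2.5660 → 2.5660 [wait]  node(4,4) S=319.9892 payoff=0.0000 vs cont=0.0000 → 0.0000 [wait]  ⇒ S*(4)=107.2515
t_3: node(3,0) S=89.3884 payoff=62.8616 vs cont=59.7048 → 62.8616 [stop]  node(3,1) S=128.6842 payoff=23.5658 vs cont=29.3417 → 29.3417 [wait]  node(3,2) S=185.2547 payoff=0.0000 vs cont=8.7623 → 8.7623 [wait]  node(3,3) S=266.6940 payoff=0.0000 vs cont=1.2253 → 1.2253 [wait]  ⇒ S*(3)=89.3884
t_2: node(2,0) S=107.2515 payoff=44.9985 vs cont=44.7398 → 44.9985 [stop]  node(2,1) S=154.4000 payoff=0.0000 vs cont=18.4077 → 18.4077 [wait]  node(2,2) S=222.2753 payoff=0.0000 vs cont=4.7990 → 4.7990 [wait]  ⇒ S*(2)=107.2515
t_1: node(1,0) S=128.6842 payoff=23.5658 vs cont=30.7237 → 30.7237 [wait]  node(1,1) S=185.2547 payoff=0.0000 vs cont=11.1979 → 11.1979 [wait]  ⇒ S*(1)=-
t_0: node(0,0) S=154.4000 payoff=0.0000 vs cont=20.2898 → 20.2898 [wait]  ⇒ S*(0)=-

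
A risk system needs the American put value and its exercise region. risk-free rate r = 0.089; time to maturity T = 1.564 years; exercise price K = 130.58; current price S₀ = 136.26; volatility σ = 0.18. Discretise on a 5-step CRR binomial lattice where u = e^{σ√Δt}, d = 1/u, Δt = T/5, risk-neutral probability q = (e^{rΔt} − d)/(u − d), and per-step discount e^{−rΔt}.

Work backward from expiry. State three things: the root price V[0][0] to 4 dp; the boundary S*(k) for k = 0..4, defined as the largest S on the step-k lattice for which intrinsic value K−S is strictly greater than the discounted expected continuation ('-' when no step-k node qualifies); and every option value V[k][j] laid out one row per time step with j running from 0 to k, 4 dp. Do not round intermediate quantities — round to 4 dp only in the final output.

Δt=0.31280, u=1.10591, d=0.90423, q=0.61483, disc=e^(-rΔt)=0.97254
k=5 terminal: V=max(K-S,0) → 48.2111 29.8392 7.3696 0.0000 0.0000 0.0000
k=4: j=0 S=91.0929 intr=39.4871 cont=35.9020 V=39.4871[EX]; j=1 S=111.4106 intr=19.1694 cont=15.5843 V=19.1694[EX]; j=2 S=136.2600 intr=0.0000 cont=2.7606 V=2.7606[hold]; j=3 S=166.6520 intr=0.0000 cont=0.0000 V=0.0000[hold]; j=4 S=203.8226 intr=0.0000 cont=0.0000 V=0.0000[hold]  S*(4)=111.4106
k=3: j=0 S=100.7408 intr=29.8392 cont=26.2541 V=29.8392[EX]; j=1 S=123.2104 intr=7.3696 cont=8.8315 V=8.8315[hold]; j=2 S=150.6917 intr=0.0000 cont=1.0341 V=1.0341[hold]; j=3 S=184.3026 intr=0.0000 cont=0.0000 V=0.0000[hold]  S*(3)=100.7408
k=2: j=0 S=111.4106 intr=19.1694 cont=16.4585 V=19.1694[EX]; j=1 S=136.2600 intr=0.0000 cont=3.9266 V=3.9266[hold]; j=2 S=166.6520 intr=0.0000 cont=0.3874 V=0.3874[hold]  S*(2)=111.4106
k=1: j=0 S=123.2104 intr=7.3696 cont=9.5287 V=9.5287[hold]; j=1 S=150.6917 intr=0.0000 cont=1.7025 V=1.7025[hold]  S*(1)=-
k=0: j=0 S=136.2600 intr=0.0000 cont=4.5875 V=4.5875[hold]  S*(0)=-

price = 4.5875
boundary = - - 111.4106 100.7408 111.4106
tree:
4.5875
9.5287 1.7025
19.1694 3.9266 0.3874
29.8392 8.8315 1.0341 0.0000
39.4871 19.1694 2.7606 0.0000 0.0000
48.2111 29.8392 7.3696 0.0000 0.0000 0.0000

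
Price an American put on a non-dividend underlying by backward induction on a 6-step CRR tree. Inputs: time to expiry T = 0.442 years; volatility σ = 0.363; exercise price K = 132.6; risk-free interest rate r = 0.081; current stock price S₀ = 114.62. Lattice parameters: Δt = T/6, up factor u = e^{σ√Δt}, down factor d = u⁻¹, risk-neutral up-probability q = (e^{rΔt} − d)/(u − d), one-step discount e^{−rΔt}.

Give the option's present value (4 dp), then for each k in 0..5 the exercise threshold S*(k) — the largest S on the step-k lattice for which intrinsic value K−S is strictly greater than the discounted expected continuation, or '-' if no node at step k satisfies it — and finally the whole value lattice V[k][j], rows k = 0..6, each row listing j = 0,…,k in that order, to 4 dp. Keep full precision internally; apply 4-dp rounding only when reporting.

Δt=0.07367, u=1.10354, d=0.90617, q=0.50571, disc=e^(-rΔt)=0.99405
k=6 terminal: V=max(K-S,0) → 69.1357 55.3130 38.4797 17.9800 0.0000 0.0000 0.0000
k=5: j=0 S=70.0355 intr=62.5645 cont=61.7756 V=62.5645[EX]; j=1 S=85.2894 intr=47.3106 cont=46.5217 V=47.3106[EX]; j=2 S=103.8657 intr=28.7343 cont=27.9455 V=28.7343[EX]; j=3 S=126.4879 intr=6.1121 cont=8.8344 V=8.8344[hold]; j=4 S=154.0372 intr=0.0000 cont=0.0000 V=0.0000[hold]; j=5 S=187.5869 intr=0.0000 cont=0.0000 V=0.0000[hold]  S*(5)=103.8657
k=4: j=0 S=77.2870 intr=55.3130 cont=54.5241 V=55.3130[EX]; j=1 S=94.1203 intr=38.4797 cont=37.6908 V=38.4797[EX]; j=2 S=114.6200 intr=17.9800 cont=18.5596 V=18.5596[hold]; j=3 S=139.5845 intr=0.0000 cont=4.3408 V=4.3408[hold]; j=4 S=169.9864 intr=0.0000 cont=0.0000 V=0.0000[hold]  S*(4)=94.1203
k=3: j=0 S=85.2894 intr=47.3106 cont=46.5217 V=47.3106[EX]; j=1 S=103.8657 intr=28.7343 cont=28.2369 V=28.7343[EX]; j=2 S=126.4879 intr=6.1121 cont=11.3013 V=11.3013[hold]; j=3 S=154.0372 intr=0.0000 cont=2.1328 V=2.1328[hold]  S*(3)=103.8657
k=2: j=0 S=94.1203 intr=38.4797 cont=37.6908 V=38.4797[EX]; j=1 S=114.6200 intr=17.9800 cont=19.7998 V=19.7998[hold]; j=2 S=139.5845 intr=0.0000 cont=6.6251 V=6.6251[hold]  S*(2)=94.1203
k=1: j=0 S=103.8657 intr=28.7343 cont=28.8603 V=28.8603[hold]; j=1 S=126.4879 intr=6.1121 cont=13.0590 V=13.0590[hold]  S*(1)=-
k=0: j=0 S=114.6200 intr=17.9800 cont=20.7452 V=20.7452[hold]  S*(0)=-

price = 20.7452
boundary = - - 94.1203 103.8657 94.1203 103.8657
tree:
20.7452
28.8603 13.0590
38.4797 19.7998 6.6251
47.3106 28.7343 11.3013 2.1328
55.3130 38.4797 18.5596 4.3408 0.0000
62.5645 47.3106 28.7343 8.8344 0.0000 0.0000
69.1357 55.3130 38.4797 17.9800 0.0000 0.0000 0.0000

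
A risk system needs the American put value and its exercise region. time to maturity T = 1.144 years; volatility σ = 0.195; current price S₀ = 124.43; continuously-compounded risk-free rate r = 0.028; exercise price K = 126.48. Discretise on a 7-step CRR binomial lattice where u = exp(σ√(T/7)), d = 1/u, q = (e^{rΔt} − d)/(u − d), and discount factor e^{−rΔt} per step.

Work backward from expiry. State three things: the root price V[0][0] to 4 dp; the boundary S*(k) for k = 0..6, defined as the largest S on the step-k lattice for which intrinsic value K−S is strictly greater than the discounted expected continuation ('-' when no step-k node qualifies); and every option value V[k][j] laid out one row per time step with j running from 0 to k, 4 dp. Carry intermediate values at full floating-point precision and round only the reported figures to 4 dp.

price = 10.0146
boundary = - - - 98.2239 90.7781 98.2239 106.2804
tree:
10.0146
14.6723 5.6182
20.7661 8.9347 2.4743
28.2561 13.7384 4.3880 0.6533
35.7019 20.2441 7.5957 1.3377 0.0000
42.5832 28.2561 12.7089 2.7389 0.0000 0.0000
48.9430 35.7019 20.1996 5.6079 0.0000 0.0000 0.0000
54.8206 42.5832 28.2561 11.4823 0.0000 0.0000 0.0000 0.0000

Δt=0.16343  u=1.08202  d=0.92420  q=0.50936  discount=0.99543
step 7 (expiry): payoffs max(K−S,0) = 54.8206 42.5832 28.2561 11.4823 0.0000 0.0000 0.0000 0.0000
step 6: (k=6,j=0): S=77.5370, (K−S)⁺=48.9430, hold=48.3655 ⇒ V=48.9430 exercise | (k=6,j=1): S=90.7781, (K−S)⁺=35.7019, hold=35.1244 ⇒ V=35.7019 exercise | (k=6,j=2): S=106.2804, (K−S)⁺=20.1996, hold=19.6222 ⇒ V=20.1996 exercise | (k=6,j=3): S=124.4300, (K−S)⁺=2.0500, hold=5.6079 ⇒ V=5.6079 continue | (k=6,j=4): S=145.6790, (K−S)⁺=0.0000, hold=0.0000 ⇒ V=0.0000 continue | (k=6,j=5): S=170.5568, (K−S)⁺=0.0000, hold=0.0000 ⇒ V=0.0000 continue | (k=6,j=6): S=199.6830, (K−S)⁺=0.0000, hold=0.0000 ⇒ V=0.0000 continue  boundary S*=106.2804
step 5: (k=5,j=0): S=83.8968, (K−S)⁺=42.5832, hold=42.0058 ⇒ V=42.5832 exercise | (k=5,j=1): S=98.2239, (K−S)⁺=28.2561, hold=27.6787 ⇒ V=28.2561 exercise | (k=5,j=2): S=114.9977, (K−S)⁺=11.4823, hold=12.7089 ⇒ V=12.7089 continue | (k=5,j=3): S=134.6360, (K−S)⁺=0.0000, hold=2.7389 ⇒ V=2.7389 continue | (k=5,j=4): S=157.6279, (K−S)⁺=0.0000, hold=0.0000 ⇒ V=0.0000 continue | (k=5,j=5): S=184.5462, (K−S)⁺=0.0000, hold=0.0000 ⇒ V=0.0000 continue  boundary S*=98.2239
step 4: (k=4,j=0): S=90.7781, (K−S)⁺=35.7019, hold=35.1244 ⇒ V=35.7019 exercise | (k=4,j=1): S=106.2804, (K−S)⁺=20.1996, hold=20.2441 ⇒ V=20.2441 continue | (k=4,j=2): S=124.4300, (K−S)⁺=2.0500, hold=7.5957 ⇒ V=7.5957 continue | (k=4,j=3): S=145.6790, (K−S)⁺=0.0000, hold=1.3377 ⇒ V=1.3377 continue | (k=4,j=4): S=170.5568, (K−S)⁺=0.0000, hold=0.0000 ⇒ V=0.0000 continue  boundary S*=90.7781
step 3: (k=3,j=0): S=98.2239, (K−S)⁺=28.2561, hold=27.7012 ⇒ V=28.2561 exercise | (k=3,j=1): S=114.9977, (K−S)⁺=11.4823, hold=13.7384 ⇒ V=13.7384 continue | (k=3,j=2): S=134.6360, (K−S)⁺=0.0000, hold=4.3880 ⇒ V=4.3880 continue | (k=3,j=3): S=157.6279, (K−S)⁺=0.0000, hold=0.6533 ⇒ V=0.6533 continue  boundary S*=98.2239
step 2: (k=2,j=0): S=106.2804, (K−S)⁺=20.1996, hold=20.7661 ⇒ V=20.7661 continue | (k=2,j=1): S=124.4300, (K−S)⁺=2.0500, hold=8.9347 ⇒ V=8.9347 continue | (k=2,j=2): S=145.6790, (K−S)⁺=0.0000, hold=2.4743 ⇒ V=2.4743 continue  boundary S*=-
step 1: (k=1,j=0): S=114.9977, (K−S)⁺=11.4823, hold=14.6723 ⇒ V=14.6723 continue | (k=1,j=1): S=134.6360, (K−S)⁺=0.0000, hold=5.6182 ⇒ V=5.6182 continue  boundary S*=-
step 0: (k=0,j=0): S=124.4300, (K−S)⁺=2.0500, hold=10.0146 ⇒ V=10.0146 continue  boundary S*=-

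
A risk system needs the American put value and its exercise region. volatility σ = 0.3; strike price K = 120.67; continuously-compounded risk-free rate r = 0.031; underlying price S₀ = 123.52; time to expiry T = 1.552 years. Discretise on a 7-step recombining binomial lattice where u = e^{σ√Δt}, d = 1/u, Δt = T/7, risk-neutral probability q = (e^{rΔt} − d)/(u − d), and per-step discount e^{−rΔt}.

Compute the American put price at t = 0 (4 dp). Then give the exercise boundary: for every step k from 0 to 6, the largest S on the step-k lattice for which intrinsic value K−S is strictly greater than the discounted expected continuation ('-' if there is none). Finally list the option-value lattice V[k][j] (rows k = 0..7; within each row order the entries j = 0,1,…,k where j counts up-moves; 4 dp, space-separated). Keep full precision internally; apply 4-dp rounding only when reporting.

price = 14.8647
boundary = - - - 80.8523 70.2011 80.8523 93.1195
tree:
14.8647
21.3608 8.2878
29.7196 12.9298 3.5554
39.8177 19.5895 6.1549 0.8898
50.4689 28.6017 10.4510 1.7536 0.0000
59.7169 39.8177 17.2879 3.4559 0.0000 0.0000
67.7466 50.4689 27.5505 6.8107 0.0000 0.0000 0.0000
74.7185 59.7169 39.8177 13.4220 0.0000 0.0000 0.0000 0.0000

Δt=0.22171  u=1.15172  d=0.86826  q=0.48907  discount=0.99315
step 7 (expiry): payoffs max(K−S,0) = 74.7185 59.7169 39.8177 13.4220 0.0000 0.0000 0.0000 0.0000
step 6: (k=6,j=0): S=52.9234, (K−S)⁺=67.7466, hold=66.9201 ⇒ V=67.7466 exercise | (k=6,j=1): S=70.2011, (K−S)⁺=50.4689, hold=49.6423 ⇒ V=50.4689 exercise | (k=6,j=2): S=93.1195, (K−S)⁺=27.5505, hold=26.7239 ⇒ V=27.5505 exercise | (k=6,j=3): S=123.5200, (K−S)⁺=0.0000, hold=6.8107 ⇒ V=6.8107 continue | (k=6,j=4): S=163.8452, (K−S)⁺=0.0000, hold=0.0000 ⇒ V=0.0000 continue | (k=6,j=5): S=217.3354, (K−S)⁺=0.0000, hold=0.0000 ⇒ V=0.0000 continue | (k=6,j=6): S=288.2883, (K−S)⁺=0.0000, hold=0.0000 ⇒ V=0.0000 continue  boundary S*=93.1195
step 5: (k=5,j=0): S=60.9531, (K−S)⁺=59.7169, hold=58.8904 ⇒ V=59.7169 exercise | (k=5,j=1): S=80.8523, (K−S)⁺=39.8177, hold=38.9912 ⇒ V=39.8177 exercise | (k=5,j=2): S=107.2480, (K−S)⁺=13.4220, hold=17.2879 ⇒ V=17.2879 continue | (k=5,j=3): S=142.2609, (K−S)⁺=0.0000, hold=3.4559 ⇒ V=3.4559 continue | (k=5,j=4): S=188.7044, (K−S)⁺=0.0000, hold=0.0000 ⇒ V=0.0000 continue | (k=5,j=5): S=250.3103, (K−S)⁺=0.0000, hold=0.0000 ⇒ V=0.0000 continue  boundary S*=80.8523
step 4: (k=4,j=0): S=70.2011, (K−S)⁺=50.4689, hold=49.6423 ⇒ V=50.4689 exercise | (k=4,j=1): S=93.1195, (K−S)⁺=27.5505, hold=28.6017 ⇒ V=28.6017 continue | (k=4,j=2): S=123.5200, (K−S)⁺=0.0000, hold=10.4510 ⇒ V=10.4510 continue | (k=4,j=3): S=163.8452, (K−S)⁺=0.0000, hold=1.7536 ⇒ V=1.7536 continue | (k=4,j=4): S=217.3354, (K−S)⁺=0.0000, hold=0.0000 ⇒ V=0.0000 continue  boundary S*=70.2011
step 3: (k=3,j=0): S=80.8523, (K−S)⁺=39.8177, hold=39.5018 ⇒ V=39.8177 exercise | (k=3,j=1): S=107.2480, (K−S)⁺=13.4220, hold=19.5895 ⇒ V=19.5895 continue | (k=3,j=2): S=142.2609, (K−S)⁺=0.0000, hold=6.1549 ⇒ V=6.1549 continue | (k=3,j=3): S=188.7044, (K−S)⁺=0.0000, hold=0.8898 ⇒ V=0.8898 continue  boundary S*=80.8523
step 2: (k=2,j=0): S=93.1195, (K−S)⁺=27.5505, hold=29.7196 ⇒ V=29.7196 continue | (k=2,j=1): S=123.5200, (K−S)⁺=0.0000, hold=12.9298 ⇒ V=12.9298 continue | (k=2,j=2): S=163.8452, (K−S)⁺=0.0000, hold=3.5554 ⇒ V=3.5554 continue  boundary S*=-
step 1: (k=1,j=0): S=107.2480, (K−S)⁺=13.4220, hold=21.3608 ⇒ V=21.3608 continue | (k=1,j=1): S=142.2609, (K−S)⁺=0.0000, hold=8.2878 ⇒ V=8.2878 continue  boundary S*=-
step 0: (k=0,j=0): S=123.5200, (K−S)⁺=0.0000, hold=14.8647 ⇒ V=14.8647 continue  boundary S*=-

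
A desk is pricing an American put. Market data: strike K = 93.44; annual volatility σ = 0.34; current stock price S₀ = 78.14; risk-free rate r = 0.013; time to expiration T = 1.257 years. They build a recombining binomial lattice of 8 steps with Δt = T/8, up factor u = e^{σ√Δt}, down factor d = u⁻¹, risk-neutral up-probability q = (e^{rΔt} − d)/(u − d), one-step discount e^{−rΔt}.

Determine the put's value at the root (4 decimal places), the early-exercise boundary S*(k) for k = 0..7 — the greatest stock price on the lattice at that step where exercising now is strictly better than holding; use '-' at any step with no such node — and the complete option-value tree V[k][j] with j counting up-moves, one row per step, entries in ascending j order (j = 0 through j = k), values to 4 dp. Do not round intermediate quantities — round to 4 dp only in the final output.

price = 21.4073
boundary = - - - 52.1531 45.5774 52.1531 59.6776 68.2877
tree:
21.4073
27.5120 14.7230
34.2656 20.1339 8.7801
41.2869 26.6194 13.0214 4.1099
47.8626 33.8627 18.6937 6.7811 1.1624
53.6093 41.2869 25.7676 10.9218 2.2140 0.0000
58.6313 47.8626 33.7624 17.0042 4.2172 0.0000 0.0000
63.0202 53.6093 41.2869 25.1523 8.0326 0.0000 0.0000 0.0000
66.8557 58.6313 47.8626 33.7624 15.3000 0.0000 0.0000 0.0000 0.0000

params: Δt=0.15712 u=1.14428 d=0.87391 q=0.47392 e^(-rΔt)=0.99796
t_8 payoffs: 66.8557 58.6313 47.8626 33.7624 15.3000 0.0000 0.0000 0.0000 0.0000
t_7: node(7,0) S=30.4198 payoff=63.0202 vs cont=62.8295 → 63.0202 [stop]  node(7,1) S=39.8307 payoff=53.6093 vs cont=53.4186 → 53.6093 [stop]  node(7,2) S=52.1531 payoff=41.2869 vs cont=41.0962 → 41.2869 [stop]  node(7,3) S=68.2877 payoff=25.1523 vs cont=24.9616 → 25.1523 [stop]  node(7,4) S=89.4138 payoff=4.0262 vs cont=8.0326 → 8.0326 [wait]  node(7,5) S=117.0756 payoff=0.0000 vs cont=0.0000 → 0.0000 [wait]  node(7,6) S=153.2951 payoff=0.0000 vs cont=0.0000 → 0.0000 [wait]  node(7,7) S=200.7199 payoff=0.0000 vs cont=0.0000 → 0.0000 [wait]  ⇒ S*(7)=68.2877
t_6: node(6,0) S=34.8087 payoff=58.6313 vs cont=58.4407 → 58.6313 [stop]  node(6,1) S=45.5774 payoff=47.8626 vs cont=47.6719 → 47.8626 [stop]  node(6,2) S=59.6776 payoff=33.7624 vs cont=33.5717 → 33.7624 [stop]  node(6,3) S=78.1400 payoff=15.3000 vs cont=17.0042 → 17.0042 [wait]  node(6,4) S=102.3141 payoff=0.0000 vs cont=4.2172 → 4.2172 [wait]  node(6,5) S=133.9669 payoff=0.0000 vs cont=0.0000 → 0.0000 [wait]  node(6,6) S=175.4120 payoff=0.0000 vs cont=0.0000 → 0.0000 [wait]  ⇒ S*(6)=59.6776
t_5: node(5,0) S=39.8307 payoff=53.6093 vs cont=53.4186 → 53.6093 [stop]  node(5,1) S=52.1531 payoff=41.2869 vs cont=41.0962 → 41.2869 [stop]  node(5,2) S=68.2877 payoff=25.1523 vs cont=25.7676 → 25.7676 [wait]  node(5,3) S=89.4138 payoff=4.0262 vs cont=10.9218 → 10.9218 [wait]  node(5,4) S=117.0756 payoff=0.0000 vs cont=2.2140 → 2.2140 [wait]  node(5,5) S=153.2951 payoff=0.0000 vs cont=0.0000 → 0.0000 [wait]  ⇒ S*(5)=52.1531
t_4: node(4,0) S=45.5774 payoff=47.8626 vs cont=47.6719 → 47.8626 [stop]  node(4,1) S=59.6776 payoff=33.7624 vs cont=33.8627 → 33.8627 [wait]  node(4,2) S=78.1400 payoff=15.3000 vs cont=18.6937 → 18.6937 [wait]  node(4,3) S=102.3141 payoff=0.0000 vs cont=6.7811 → 6.7811 [wait]  node(4,4) S=133.9669 payoff=0.0000 vs cont=1.1624 → 1.1624 [wait]  ⇒ S*(4)=45.5774
t_3: node(3,0) S=52.1531 payoff=41.2869 vs cont=41.1437 → 41.2869 [stop]  node(3,1) S=68.2877 payoff=25.1523 vs cont=26.6194 → 26.6194 [wait]  node(3,2) S=89.4138 payoff=4.0262 vs cont=13.0214 → 13.0214 [wait]  node(3,3) S=117.0756 payoff=0.0000 vs cont=4.1099 → 4.1099 [wait]  ⇒ S*(3)=52.1531
t_2: node(2,0) S=59.6776 payoff=33.7624 vs cont=34.2656 → 34.2656 [wait]  node(2,1) S=78.1400 payoff=15.3000 vs cont=20.1339 → 20.1339 [wait]  node(2,2) S=102.3141 payoff=0.0000 vs cont=8.7801 → 8.7801 [wait]  ⇒ S*(2)=-
t_1: node(1,0) S=68.2877 payoff=25.1523 vs cont=27.5120 → 27.5120 [wait]  node(1,1) S=89.4138 payoff=4.0262 vs cont=14.7230 → 14.7230 [wait]  ⇒ S*(1)=-
t_0: node(0,0) S=78.1400 payoff=15.3000 vs cont=21.4073 → 21.4073 [wait]  ⇒ S*(0)=-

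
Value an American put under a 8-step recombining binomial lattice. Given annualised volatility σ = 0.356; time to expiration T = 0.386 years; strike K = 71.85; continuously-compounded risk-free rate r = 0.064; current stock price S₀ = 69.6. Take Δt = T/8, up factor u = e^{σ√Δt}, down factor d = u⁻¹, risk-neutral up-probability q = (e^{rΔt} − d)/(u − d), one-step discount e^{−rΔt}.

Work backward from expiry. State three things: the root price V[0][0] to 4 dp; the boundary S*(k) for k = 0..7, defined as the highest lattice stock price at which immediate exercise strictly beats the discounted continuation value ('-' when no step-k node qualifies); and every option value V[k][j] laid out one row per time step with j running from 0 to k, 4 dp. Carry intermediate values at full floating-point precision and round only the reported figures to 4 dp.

price = 6.7062
boundary = - - - 55.0460 50.9055 55.0460 59.5233 64.3647
tree:
6.7062
9.4144 4.0419
12.8041 6.0859 2.0246
16.8040 8.8868 3.3250 0.7379
20.9445 12.5016 5.3300 1.3422 0.1387
24.7736 16.8040 8.2803 2.4153 0.2783 0.0000
28.3146 20.9445 12.3267 4.2885 0.5586 0.0000 0.0000
31.5893 24.7736 16.8040 7.4853 1.1210 0.0000 0.0000 0.0000
34.6177 28.3146 20.9445 12.3267 2.2500 0.0000 0.0000 0.0000 0.0000

Δt=0.04825  u=1.08134  d=0.92478  q=0.50022  discount=0.99692
step 8 (expiry): payoffs max(K−S,0) = 34.6177 28.3146 20.9445 12.3267 2.2500 0.0000 0.0000 0.0000 0.0000
step 7: (k=7,j=0): S=40.2607, (K−S)⁺=31.5893, hold=31.3678 ⇒ V=31.5893 exercise | (k=7,j=1): S=47.0764, (K−S)⁺=24.7736, hold=24.5521 ⇒ V=24.7736 exercise | (k=7,j=2): S=55.0460, (K−S)⁺=16.8040, hold=16.5825 ⇒ V=16.8040 exercise | (k=7,j=3): S=64.3647, (K−S)⁺=7.4853, hold=7.2637 ⇒ V=7.4853 exercise | (k=7,j=4): S=75.2611, (K−S)⁺=0.0000, hold=1.1210 ⇒ V=1.1210 continue | (k=7,j=5): S=88.0021, (K−S)⁺=0.0000, hold=0.0000 ⇒ V=0.0000 continue | (k=7,j=6): S=102.9000, (K−S)⁺=0.0000, hold=0.0000 ⇒ V=0.0000 continue | (k=7,j=7): S=120.3199, (K−S)⁺=0.0000, hold=0.0000 ⇒ V=0.0000 continue  boundary S*=64.3647
step 6: (k=6,j=0): S=43.5354, (K−S)⁺=28.3146, hold=28.0931 ⇒ V=28.3146 exercise | (k=6,j=1): S=50.9055, (K−S)⁺=20.9445, hold=20.7230 ⇒ V=20.9445 exercise | (k=6,j=2): S=59.5233, (K−S)⁺=12.3267, hold=12.1052 ⇒ V=12.3267 exercise | (k=6,j=3): S=69.6000, (K−S)⁺=2.2500, hold=4.2885 ⇒ V=4.2885 continue | (k=6,j=4): S=81.3826, (K−S)⁺=0.0000, hold=0.5586 ⇒ V=0.5586 continue | (k=6,j=5): S=95.1599, (K−S)⁺=0.0000, hold=0.0000 ⇒ V=0.0000 continue | (k=6,j=6): S=111.2696, (K−S)⁺=0.0000, hold=0.0000 ⇒ V=0.0000 continue  boundary S*=59.5233
step 5: (k=5,j=0): S=47.0764, (K−S)⁺=24.7736, hold=24.5521 ⇒ V=24.7736 exercise | (k=5,j=1): S=55.0460, (K−S)⁺=16.8040, hold=16.5825 ⇒ V=16.8040 exercise | (k=5,j=2): S=64.3647, (K−S)⁺=7.4853, hold=8.2803 ⇒ V=8.2803 continue | (k=5,j=3): S=75.2611, (K−S)⁺=0.0000, hold=2.4153 ⇒ V=2.4153 continue | (k=5,j=4): S=88.0021, (K−S)⁺=0.0000, hold=0.2783 ⇒ V=0.2783 continue | (k=5,j=5): S=102.9000, (K−S)⁺=0.0000, hold=0.0000 ⇒ V=0.0000 continue  boundary S*=55.0460
step 4: (k=4,j=0): S=50.9055, (K−S)⁺=20.9445, hold=20.7230 ⇒ V=20.9445 exercise | (k=4,j=1): S=59.5233, (K−S)⁺=12.3267, hold=12.5016 ⇒ V=12.5016 continue | (k=4,j=2): S=69.6000, (K−S)⁺=2.2500, hold=5.3300 ⇒ V=5.3300 continue | (k=4,j=3): S=81.3826, (K−S)⁺=0.0000, hold=1.3422 ⇒ V=1.3422 continue | (k=4,j=4): S=95.1599, (K−S)⁺=0.0000, hold=0.1387 ⇒ V=0.1387 continue  boundary S*=50.9055
step 3: (k=3,j=0): S=55.0460, (K−S)⁺=16.8040, hold=16.6697 ⇒ V=16.8040 exercise | (k=3,j=1): S=64.3647, (K−S)⁺=7.4853, hold=8.8868 ⇒ V=8.8868 continue | (k=3,j=2): S=75.2611, (K−S)⁺=0.0000, hold=3.3250 ⇒ V=3.3250 continue | (k=3,j=3): S=88.0021, (K−S)⁺=0.0000, hold=0.7379 ⇒ V=0.7379 continue  boundary S*=55.0460
step 2: (k=2,j=0): S=59.5233, (K−S)⁺=12.3267, hold=12.8041 ⇒ V=12.8041 continue | (k=2,j=1): S=69.6000, (K−S)⁺=2.2500, hold=6.0859 ⇒ V=6.0859 continue | (k=2,j=2): S=81.3826, (K−S)⁺=0.0000, hold=2.0246 ⇒ V=2.0246 continue  boundary S*=-
step 1: (k=1,j=0): S=64.3647, (K−S)⁺=7.4853, hold=9.4144 ⇒ V=9.4144 continue | (k=1,j=1): S=75.2611, (K−S)⁺=0.0000, hold=4.0419 ⇒ V=4.0419 continue  boundary S*=-
step 0: (k=0,j=0): S=69.6000, (K−S)⁺=2.2500, hold=6.7062 ⇒ V=6.7062 continue  boundary S*=-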